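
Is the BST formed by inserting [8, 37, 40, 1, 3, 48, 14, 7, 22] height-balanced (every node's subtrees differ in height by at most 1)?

Tree (level-order array): [8, 1, 37, None, 3, 14, 40, None, 7, None, 22, None, 48]
Definition: a tree is height-balanced if, at every node, |h(left) - h(right)| <= 1 (empty subtree has height -1).
Bottom-up per-node check:
  node 7: h_left=-1, h_right=-1, diff=0 [OK], height=0
  node 3: h_left=-1, h_right=0, diff=1 [OK], height=1
  node 1: h_left=-1, h_right=1, diff=2 [FAIL (|-1-1|=2 > 1)], height=2
  node 22: h_left=-1, h_right=-1, diff=0 [OK], height=0
  node 14: h_left=-1, h_right=0, diff=1 [OK], height=1
  node 48: h_left=-1, h_right=-1, diff=0 [OK], height=0
  node 40: h_left=-1, h_right=0, diff=1 [OK], height=1
  node 37: h_left=1, h_right=1, diff=0 [OK], height=2
  node 8: h_left=2, h_right=2, diff=0 [OK], height=3
Node 1 violates the condition: |-1 - 1| = 2 > 1.
Result: Not balanced


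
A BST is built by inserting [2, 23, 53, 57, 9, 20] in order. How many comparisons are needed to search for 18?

Search path for 18: 2 -> 23 -> 9 -> 20
Found: False
Comparisons: 4


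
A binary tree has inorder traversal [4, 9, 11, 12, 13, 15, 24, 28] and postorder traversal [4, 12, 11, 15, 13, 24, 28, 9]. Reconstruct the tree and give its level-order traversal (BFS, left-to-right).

Inorder:   [4, 9, 11, 12, 13, 15, 24, 28]
Postorder: [4, 12, 11, 15, 13, 24, 28, 9]
Algorithm: postorder visits root last, so walk postorder right-to-left;
each value is the root of the current inorder slice — split it at that
value, recurse on the right subtree first, then the left.
Recursive splits:
  root=9; inorder splits into left=[4], right=[11, 12, 13, 15, 24, 28]
  root=28; inorder splits into left=[11, 12, 13, 15, 24], right=[]
  root=24; inorder splits into left=[11, 12, 13, 15], right=[]
  root=13; inorder splits into left=[11, 12], right=[15]
  root=15; inorder splits into left=[], right=[]
  root=11; inorder splits into left=[], right=[12]
  root=12; inorder splits into left=[], right=[]
  root=4; inorder splits into left=[], right=[]
Reconstructed level-order: [9, 4, 28, 24, 13, 11, 15, 12]


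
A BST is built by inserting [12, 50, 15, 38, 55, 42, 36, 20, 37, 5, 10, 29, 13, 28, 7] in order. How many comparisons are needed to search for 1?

Search path for 1: 12 -> 5
Found: False
Comparisons: 2


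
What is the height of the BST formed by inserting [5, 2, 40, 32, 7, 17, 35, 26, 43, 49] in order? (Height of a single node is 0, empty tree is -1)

Insertion order: [5, 2, 40, 32, 7, 17, 35, 26, 43, 49]
Tree (level-order array): [5, 2, 40, None, None, 32, 43, 7, 35, None, 49, None, 17, None, None, None, None, None, 26]
Compute height bottom-up (empty subtree = -1):
  height(2) = 1 + max(-1, -1) = 0
  height(26) = 1 + max(-1, -1) = 0
  height(17) = 1 + max(-1, 0) = 1
  height(7) = 1 + max(-1, 1) = 2
  height(35) = 1 + max(-1, -1) = 0
  height(32) = 1 + max(2, 0) = 3
  height(49) = 1 + max(-1, -1) = 0
  height(43) = 1 + max(-1, 0) = 1
  height(40) = 1 + max(3, 1) = 4
  height(5) = 1 + max(0, 4) = 5
Height = 5


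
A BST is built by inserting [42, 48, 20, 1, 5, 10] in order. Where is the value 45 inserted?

Starting tree (level order): [42, 20, 48, 1, None, None, None, None, 5, None, 10]
Insertion path: 42 -> 48
Result: insert 45 as left child of 48
Final tree (level order): [42, 20, 48, 1, None, 45, None, None, 5, None, None, None, 10]


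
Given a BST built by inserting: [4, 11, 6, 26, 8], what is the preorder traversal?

Tree insertion order: [4, 11, 6, 26, 8]
Tree (level-order array): [4, None, 11, 6, 26, None, 8]
Preorder traversal: [4, 11, 6, 8, 26]


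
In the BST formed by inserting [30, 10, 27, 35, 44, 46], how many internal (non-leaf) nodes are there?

Tree built from: [30, 10, 27, 35, 44, 46]
Tree (level-order array): [30, 10, 35, None, 27, None, 44, None, None, None, 46]
Rule: An internal node has at least one child.
Per-node child counts:
  node 30: 2 child(ren)
  node 10: 1 child(ren)
  node 27: 0 child(ren)
  node 35: 1 child(ren)
  node 44: 1 child(ren)
  node 46: 0 child(ren)
Matching nodes: [30, 10, 35, 44]
Count of internal (non-leaf) nodes: 4


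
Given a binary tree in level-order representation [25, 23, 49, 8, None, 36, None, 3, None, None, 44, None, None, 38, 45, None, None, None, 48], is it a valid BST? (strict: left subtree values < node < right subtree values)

Level-order array: [25, 23, 49, 8, None, 36, None, 3, None, None, 44, None, None, 38, 45, None, None, None, 48]
Validate using subtree bounds (lo, hi): at each node, require lo < value < hi,
then recurse left with hi=value and right with lo=value.
Preorder trace (stopping at first violation):
  at node 25 with bounds (-inf, +inf): OK
  at node 23 with bounds (-inf, 25): OK
  at node 8 with bounds (-inf, 23): OK
  at node 3 with bounds (-inf, 8): OK
  at node 49 with bounds (25, +inf): OK
  at node 36 with bounds (25, 49): OK
  at node 44 with bounds (36, 49): OK
  at node 38 with bounds (36, 44): OK
  at node 45 with bounds (44, 49): OK
  at node 48 with bounds (45, 49): OK
No violation found at any node.
Result: Valid BST


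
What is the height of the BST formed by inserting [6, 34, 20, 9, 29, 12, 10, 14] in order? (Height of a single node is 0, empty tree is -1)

Insertion order: [6, 34, 20, 9, 29, 12, 10, 14]
Tree (level-order array): [6, None, 34, 20, None, 9, 29, None, 12, None, None, 10, 14]
Compute height bottom-up (empty subtree = -1):
  height(10) = 1 + max(-1, -1) = 0
  height(14) = 1 + max(-1, -1) = 0
  height(12) = 1 + max(0, 0) = 1
  height(9) = 1 + max(-1, 1) = 2
  height(29) = 1 + max(-1, -1) = 0
  height(20) = 1 + max(2, 0) = 3
  height(34) = 1 + max(3, -1) = 4
  height(6) = 1 + max(-1, 4) = 5
Height = 5


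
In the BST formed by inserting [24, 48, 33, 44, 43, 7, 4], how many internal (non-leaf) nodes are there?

Tree built from: [24, 48, 33, 44, 43, 7, 4]
Tree (level-order array): [24, 7, 48, 4, None, 33, None, None, None, None, 44, 43]
Rule: An internal node has at least one child.
Per-node child counts:
  node 24: 2 child(ren)
  node 7: 1 child(ren)
  node 4: 0 child(ren)
  node 48: 1 child(ren)
  node 33: 1 child(ren)
  node 44: 1 child(ren)
  node 43: 0 child(ren)
Matching nodes: [24, 7, 48, 33, 44]
Count of internal (non-leaf) nodes: 5


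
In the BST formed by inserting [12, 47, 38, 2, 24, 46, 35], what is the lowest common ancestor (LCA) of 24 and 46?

Tree insertion order: [12, 47, 38, 2, 24, 46, 35]
Tree (level-order array): [12, 2, 47, None, None, 38, None, 24, 46, None, 35]
In a BST, the LCA of p=24, q=46 is the first node v on the
root-to-leaf path with p <= v <= q (go left if both < v, right if both > v).
Walk from root:
  at 12: both 24 and 46 > 12, go right
  at 47: both 24 and 46 < 47, go left
  at 38: 24 <= 38 <= 46, this is the LCA
LCA = 38


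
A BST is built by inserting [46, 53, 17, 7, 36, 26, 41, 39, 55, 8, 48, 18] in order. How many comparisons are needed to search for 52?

Search path for 52: 46 -> 53 -> 48
Found: False
Comparisons: 3


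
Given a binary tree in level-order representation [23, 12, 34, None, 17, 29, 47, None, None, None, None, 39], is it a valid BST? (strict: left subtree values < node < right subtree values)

Level-order array: [23, 12, 34, None, 17, 29, 47, None, None, None, None, 39]
Validate using subtree bounds (lo, hi): at each node, require lo < value < hi,
then recurse left with hi=value and right with lo=value.
Preorder trace (stopping at first violation):
  at node 23 with bounds (-inf, +inf): OK
  at node 12 with bounds (-inf, 23): OK
  at node 17 with bounds (12, 23): OK
  at node 34 with bounds (23, +inf): OK
  at node 29 with bounds (23, 34): OK
  at node 47 with bounds (34, +inf): OK
  at node 39 with bounds (34, 47): OK
No violation found at any node.
Result: Valid BST


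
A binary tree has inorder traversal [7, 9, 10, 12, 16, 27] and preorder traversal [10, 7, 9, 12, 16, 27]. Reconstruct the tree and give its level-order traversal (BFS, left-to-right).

Inorder:  [7, 9, 10, 12, 16, 27]
Preorder: [10, 7, 9, 12, 16, 27]
Algorithm: preorder visits root first, so consume preorder in order;
for each root, split the current inorder slice at that value into
left-subtree inorder and right-subtree inorder, then recurse.
Recursive splits:
  root=10; inorder splits into left=[7, 9], right=[12, 16, 27]
  root=7; inorder splits into left=[], right=[9]
  root=9; inorder splits into left=[], right=[]
  root=12; inorder splits into left=[], right=[16, 27]
  root=16; inorder splits into left=[], right=[27]
  root=27; inorder splits into left=[], right=[]
Reconstructed level-order: [10, 7, 12, 9, 16, 27]


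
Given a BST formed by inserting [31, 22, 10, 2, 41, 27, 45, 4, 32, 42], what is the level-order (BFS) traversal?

Tree insertion order: [31, 22, 10, 2, 41, 27, 45, 4, 32, 42]
Tree (level-order array): [31, 22, 41, 10, 27, 32, 45, 2, None, None, None, None, None, 42, None, None, 4]
BFS from the root, enqueuing left then right child of each popped node:
  queue [31] -> pop 31, enqueue [22, 41], visited so far: [31]
  queue [22, 41] -> pop 22, enqueue [10, 27], visited so far: [31, 22]
  queue [41, 10, 27] -> pop 41, enqueue [32, 45], visited so far: [31, 22, 41]
  queue [10, 27, 32, 45] -> pop 10, enqueue [2], visited so far: [31, 22, 41, 10]
  queue [27, 32, 45, 2] -> pop 27, enqueue [none], visited so far: [31, 22, 41, 10, 27]
  queue [32, 45, 2] -> pop 32, enqueue [none], visited so far: [31, 22, 41, 10, 27, 32]
  queue [45, 2] -> pop 45, enqueue [42], visited so far: [31, 22, 41, 10, 27, 32, 45]
  queue [2, 42] -> pop 2, enqueue [4], visited so far: [31, 22, 41, 10, 27, 32, 45, 2]
  queue [42, 4] -> pop 42, enqueue [none], visited so far: [31, 22, 41, 10, 27, 32, 45, 2, 42]
  queue [4] -> pop 4, enqueue [none], visited so far: [31, 22, 41, 10, 27, 32, 45, 2, 42, 4]
Result: [31, 22, 41, 10, 27, 32, 45, 2, 42, 4]


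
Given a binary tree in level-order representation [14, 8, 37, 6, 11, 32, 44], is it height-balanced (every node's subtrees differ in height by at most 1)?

Tree (level-order array): [14, 8, 37, 6, 11, 32, 44]
Definition: a tree is height-balanced if, at every node, |h(left) - h(right)| <= 1 (empty subtree has height -1).
Bottom-up per-node check:
  node 6: h_left=-1, h_right=-1, diff=0 [OK], height=0
  node 11: h_left=-1, h_right=-1, diff=0 [OK], height=0
  node 8: h_left=0, h_right=0, diff=0 [OK], height=1
  node 32: h_left=-1, h_right=-1, diff=0 [OK], height=0
  node 44: h_left=-1, h_right=-1, diff=0 [OK], height=0
  node 37: h_left=0, h_right=0, diff=0 [OK], height=1
  node 14: h_left=1, h_right=1, diff=0 [OK], height=2
All nodes satisfy the balance condition.
Result: Balanced


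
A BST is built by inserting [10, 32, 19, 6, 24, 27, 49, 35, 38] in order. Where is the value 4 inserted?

Starting tree (level order): [10, 6, 32, None, None, 19, 49, None, 24, 35, None, None, 27, None, 38]
Insertion path: 10 -> 6
Result: insert 4 as left child of 6
Final tree (level order): [10, 6, 32, 4, None, 19, 49, None, None, None, 24, 35, None, None, 27, None, 38]


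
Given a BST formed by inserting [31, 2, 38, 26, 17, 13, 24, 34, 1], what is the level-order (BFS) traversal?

Tree insertion order: [31, 2, 38, 26, 17, 13, 24, 34, 1]
Tree (level-order array): [31, 2, 38, 1, 26, 34, None, None, None, 17, None, None, None, 13, 24]
BFS from the root, enqueuing left then right child of each popped node:
  queue [31] -> pop 31, enqueue [2, 38], visited so far: [31]
  queue [2, 38] -> pop 2, enqueue [1, 26], visited so far: [31, 2]
  queue [38, 1, 26] -> pop 38, enqueue [34], visited so far: [31, 2, 38]
  queue [1, 26, 34] -> pop 1, enqueue [none], visited so far: [31, 2, 38, 1]
  queue [26, 34] -> pop 26, enqueue [17], visited so far: [31, 2, 38, 1, 26]
  queue [34, 17] -> pop 34, enqueue [none], visited so far: [31, 2, 38, 1, 26, 34]
  queue [17] -> pop 17, enqueue [13, 24], visited so far: [31, 2, 38, 1, 26, 34, 17]
  queue [13, 24] -> pop 13, enqueue [none], visited so far: [31, 2, 38, 1, 26, 34, 17, 13]
  queue [24] -> pop 24, enqueue [none], visited so far: [31, 2, 38, 1, 26, 34, 17, 13, 24]
Result: [31, 2, 38, 1, 26, 34, 17, 13, 24]


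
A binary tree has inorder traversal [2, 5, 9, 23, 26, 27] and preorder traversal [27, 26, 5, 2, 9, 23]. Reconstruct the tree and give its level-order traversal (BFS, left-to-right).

Inorder:  [2, 5, 9, 23, 26, 27]
Preorder: [27, 26, 5, 2, 9, 23]
Algorithm: preorder visits root first, so consume preorder in order;
for each root, split the current inorder slice at that value into
left-subtree inorder and right-subtree inorder, then recurse.
Recursive splits:
  root=27; inorder splits into left=[2, 5, 9, 23, 26], right=[]
  root=26; inorder splits into left=[2, 5, 9, 23], right=[]
  root=5; inorder splits into left=[2], right=[9, 23]
  root=2; inorder splits into left=[], right=[]
  root=9; inorder splits into left=[], right=[23]
  root=23; inorder splits into left=[], right=[]
Reconstructed level-order: [27, 26, 5, 2, 9, 23]


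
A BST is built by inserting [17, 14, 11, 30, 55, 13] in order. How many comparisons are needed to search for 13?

Search path for 13: 17 -> 14 -> 11 -> 13
Found: True
Comparisons: 4


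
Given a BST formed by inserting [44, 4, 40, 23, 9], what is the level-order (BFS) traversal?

Tree insertion order: [44, 4, 40, 23, 9]
Tree (level-order array): [44, 4, None, None, 40, 23, None, 9]
BFS from the root, enqueuing left then right child of each popped node:
  queue [44] -> pop 44, enqueue [4], visited so far: [44]
  queue [4] -> pop 4, enqueue [40], visited so far: [44, 4]
  queue [40] -> pop 40, enqueue [23], visited so far: [44, 4, 40]
  queue [23] -> pop 23, enqueue [9], visited so far: [44, 4, 40, 23]
  queue [9] -> pop 9, enqueue [none], visited so far: [44, 4, 40, 23, 9]
Result: [44, 4, 40, 23, 9]


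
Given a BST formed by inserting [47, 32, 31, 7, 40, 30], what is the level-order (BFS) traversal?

Tree insertion order: [47, 32, 31, 7, 40, 30]
Tree (level-order array): [47, 32, None, 31, 40, 7, None, None, None, None, 30]
BFS from the root, enqueuing left then right child of each popped node:
  queue [47] -> pop 47, enqueue [32], visited so far: [47]
  queue [32] -> pop 32, enqueue [31, 40], visited so far: [47, 32]
  queue [31, 40] -> pop 31, enqueue [7], visited so far: [47, 32, 31]
  queue [40, 7] -> pop 40, enqueue [none], visited so far: [47, 32, 31, 40]
  queue [7] -> pop 7, enqueue [30], visited so far: [47, 32, 31, 40, 7]
  queue [30] -> pop 30, enqueue [none], visited so far: [47, 32, 31, 40, 7, 30]
Result: [47, 32, 31, 40, 7, 30]


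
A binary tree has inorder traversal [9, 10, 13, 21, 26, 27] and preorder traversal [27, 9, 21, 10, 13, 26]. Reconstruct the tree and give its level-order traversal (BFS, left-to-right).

Inorder:  [9, 10, 13, 21, 26, 27]
Preorder: [27, 9, 21, 10, 13, 26]
Algorithm: preorder visits root first, so consume preorder in order;
for each root, split the current inorder slice at that value into
left-subtree inorder and right-subtree inorder, then recurse.
Recursive splits:
  root=27; inorder splits into left=[9, 10, 13, 21, 26], right=[]
  root=9; inorder splits into left=[], right=[10, 13, 21, 26]
  root=21; inorder splits into left=[10, 13], right=[26]
  root=10; inorder splits into left=[], right=[13]
  root=13; inorder splits into left=[], right=[]
  root=26; inorder splits into left=[], right=[]
Reconstructed level-order: [27, 9, 21, 10, 26, 13]


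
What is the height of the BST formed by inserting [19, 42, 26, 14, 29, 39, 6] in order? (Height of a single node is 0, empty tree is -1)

Insertion order: [19, 42, 26, 14, 29, 39, 6]
Tree (level-order array): [19, 14, 42, 6, None, 26, None, None, None, None, 29, None, 39]
Compute height bottom-up (empty subtree = -1):
  height(6) = 1 + max(-1, -1) = 0
  height(14) = 1 + max(0, -1) = 1
  height(39) = 1 + max(-1, -1) = 0
  height(29) = 1 + max(-1, 0) = 1
  height(26) = 1 + max(-1, 1) = 2
  height(42) = 1 + max(2, -1) = 3
  height(19) = 1 + max(1, 3) = 4
Height = 4


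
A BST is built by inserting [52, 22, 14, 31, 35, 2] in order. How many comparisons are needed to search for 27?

Search path for 27: 52 -> 22 -> 31
Found: False
Comparisons: 3


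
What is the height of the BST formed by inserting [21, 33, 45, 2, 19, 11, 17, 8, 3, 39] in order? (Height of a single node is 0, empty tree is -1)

Insertion order: [21, 33, 45, 2, 19, 11, 17, 8, 3, 39]
Tree (level-order array): [21, 2, 33, None, 19, None, 45, 11, None, 39, None, 8, 17, None, None, 3]
Compute height bottom-up (empty subtree = -1):
  height(3) = 1 + max(-1, -1) = 0
  height(8) = 1 + max(0, -1) = 1
  height(17) = 1 + max(-1, -1) = 0
  height(11) = 1 + max(1, 0) = 2
  height(19) = 1 + max(2, -1) = 3
  height(2) = 1 + max(-1, 3) = 4
  height(39) = 1 + max(-1, -1) = 0
  height(45) = 1 + max(0, -1) = 1
  height(33) = 1 + max(-1, 1) = 2
  height(21) = 1 + max(4, 2) = 5
Height = 5


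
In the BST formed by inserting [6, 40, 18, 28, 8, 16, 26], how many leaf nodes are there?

Tree built from: [6, 40, 18, 28, 8, 16, 26]
Tree (level-order array): [6, None, 40, 18, None, 8, 28, None, 16, 26]
Rule: A leaf has 0 children.
Per-node child counts:
  node 6: 1 child(ren)
  node 40: 1 child(ren)
  node 18: 2 child(ren)
  node 8: 1 child(ren)
  node 16: 0 child(ren)
  node 28: 1 child(ren)
  node 26: 0 child(ren)
Matching nodes: [16, 26]
Count of leaf nodes: 2


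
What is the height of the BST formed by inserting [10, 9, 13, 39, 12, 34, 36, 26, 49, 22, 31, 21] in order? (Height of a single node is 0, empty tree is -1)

Insertion order: [10, 9, 13, 39, 12, 34, 36, 26, 49, 22, 31, 21]
Tree (level-order array): [10, 9, 13, None, None, 12, 39, None, None, 34, 49, 26, 36, None, None, 22, 31, None, None, 21]
Compute height bottom-up (empty subtree = -1):
  height(9) = 1 + max(-1, -1) = 0
  height(12) = 1 + max(-1, -1) = 0
  height(21) = 1 + max(-1, -1) = 0
  height(22) = 1 + max(0, -1) = 1
  height(31) = 1 + max(-1, -1) = 0
  height(26) = 1 + max(1, 0) = 2
  height(36) = 1 + max(-1, -1) = 0
  height(34) = 1 + max(2, 0) = 3
  height(49) = 1 + max(-1, -1) = 0
  height(39) = 1 + max(3, 0) = 4
  height(13) = 1 + max(0, 4) = 5
  height(10) = 1 + max(0, 5) = 6
Height = 6


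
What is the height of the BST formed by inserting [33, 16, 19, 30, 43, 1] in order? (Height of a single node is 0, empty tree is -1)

Insertion order: [33, 16, 19, 30, 43, 1]
Tree (level-order array): [33, 16, 43, 1, 19, None, None, None, None, None, 30]
Compute height bottom-up (empty subtree = -1):
  height(1) = 1 + max(-1, -1) = 0
  height(30) = 1 + max(-1, -1) = 0
  height(19) = 1 + max(-1, 0) = 1
  height(16) = 1 + max(0, 1) = 2
  height(43) = 1 + max(-1, -1) = 0
  height(33) = 1 + max(2, 0) = 3
Height = 3


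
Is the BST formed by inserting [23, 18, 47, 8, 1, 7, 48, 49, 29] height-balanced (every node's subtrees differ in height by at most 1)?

Tree (level-order array): [23, 18, 47, 8, None, 29, 48, 1, None, None, None, None, 49, None, 7]
Definition: a tree is height-balanced if, at every node, |h(left) - h(right)| <= 1 (empty subtree has height -1).
Bottom-up per-node check:
  node 7: h_left=-1, h_right=-1, diff=0 [OK], height=0
  node 1: h_left=-1, h_right=0, diff=1 [OK], height=1
  node 8: h_left=1, h_right=-1, diff=2 [FAIL (|1--1|=2 > 1)], height=2
  node 18: h_left=2, h_right=-1, diff=3 [FAIL (|2--1|=3 > 1)], height=3
  node 29: h_left=-1, h_right=-1, diff=0 [OK], height=0
  node 49: h_left=-1, h_right=-1, diff=0 [OK], height=0
  node 48: h_left=-1, h_right=0, diff=1 [OK], height=1
  node 47: h_left=0, h_right=1, diff=1 [OK], height=2
  node 23: h_left=3, h_right=2, diff=1 [OK], height=4
Node 8 violates the condition: |1 - -1| = 2 > 1.
Result: Not balanced


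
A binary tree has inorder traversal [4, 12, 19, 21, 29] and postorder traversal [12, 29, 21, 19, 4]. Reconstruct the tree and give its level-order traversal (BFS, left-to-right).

Inorder:   [4, 12, 19, 21, 29]
Postorder: [12, 29, 21, 19, 4]
Algorithm: postorder visits root last, so walk postorder right-to-left;
each value is the root of the current inorder slice — split it at that
value, recurse on the right subtree first, then the left.
Recursive splits:
  root=4; inorder splits into left=[], right=[12, 19, 21, 29]
  root=19; inorder splits into left=[12], right=[21, 29]
  root=21; inorder splits into left=[], right=[29]
  root=29; inorder splits into left=[], right=[]
  root=12; inorder splits into left=[], right=[]
Reconstructed level-order: [4, 19, 12, 21, 29]


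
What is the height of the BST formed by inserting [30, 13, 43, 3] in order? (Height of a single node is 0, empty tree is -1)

Insertion order: [30, 13, 43, 3]
Tree (level-order array): [30, 13, 43, 3]
Compute height bottom-up (empty subtree = -1):
  height(3) = 1 + max(-1, -1) = 0
  height(13) = 1 + max(0, -1) = 1
  height(43) = 1 + max(-1, -1) = 0
  height(30) = 1 + max(1, 0) = 2
Height = 2


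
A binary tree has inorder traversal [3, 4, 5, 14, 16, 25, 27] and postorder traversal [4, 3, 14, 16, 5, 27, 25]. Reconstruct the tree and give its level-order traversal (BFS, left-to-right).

Inorder:   [3, 4, 5, 14, 16, 25, 27]
Postorder: [4, 3, 14, 16, 5, 27, 25]
Algorithm: postorder visits root last, so walk postorder right-to-left;
each value is the root of the current inorder slice — split it at that
value, recurse on the right subtree first, then the left.
Recursive splits:
  root=25; inorder splits into left=[3, 4, 5, 14, 16], right=[27]
  root=27; inorder splits into left=[], right=[]
  root=5; inorder splits into left=[3, 4], right=[14, 16]
  root=16; inorder splits into left=[14], right=[]
  root=14; inorder splits into left=[], right=[]
  root=3; inorder splits into left=[], right=[4]
  root=4; inorder splits into left=[], right=[]
Reconstructed level-order: [25, 5, 27, 3, 16, 4, 14]


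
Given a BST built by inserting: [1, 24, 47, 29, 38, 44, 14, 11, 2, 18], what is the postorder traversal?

Tree insertion order: [1, 24, 47, 29, 38, 44, 14, 11, 2, 18]
Tree (level-order array): [1, None, 24, 14, 47, 11, 18, 29, None, 2, None, None, None, None, 38, None, None, None, 44]
Postorder traversal: [2, 11, 18, 14, 44, 38, 29, 47, 24, 1]


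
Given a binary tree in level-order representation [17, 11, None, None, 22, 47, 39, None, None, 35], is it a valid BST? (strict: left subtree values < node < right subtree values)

Level-order array: [17, 11, None, None, 22, 47, 39, None, None, 35]
Validate using subtree bounds (lo, hi): at each node, require lo < value < hi,
then recurse left with hi=value and right with lo=value.
Preorder trace (stopping at first violation):
  at node 17 with bounds (-inf, +inf): OK
  at node 11 with bounds (-inf, 17): OK
  at node 22 with bounds (11, 17): VIOLATION
Node 22 violates its bound: not (11 < 22 < 17).
Result: Not a valid BST


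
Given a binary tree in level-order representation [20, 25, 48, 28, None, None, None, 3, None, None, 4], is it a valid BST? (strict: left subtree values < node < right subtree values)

Level-order array: [20, 25, 48, 28, None, None, None, 3, None, None, 4]
Validate using subtree bounds (lo, hi): at each node, require lo < value < hi,
then recurse left with hi=value and right with lo=value.
Preorder trace (stopping at first violation):
  at node 20 with bounds (-inf, +inf): OK
  at node 25 with bounds (-inf, 20): VIOLATION
Node 25 violates its bound: not (-inf < 25 < 20).
Result: Not a valid BST


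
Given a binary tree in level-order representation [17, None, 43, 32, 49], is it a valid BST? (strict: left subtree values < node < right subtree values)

Level-order array: [17, None, 43, 32, 49]
Validate using subtree bounds (lo, hi): at each node, require lo < value < hi,
then recurse left with hi=value and right with lo=value.
Preorder trace (stopping at first violation):
  at node 17 with bounds (-inf, +inf): OK
  at node 43 with bounds (17, +inf): OK
  at node 32 with bounds (17, 43): OK
  at node 49 with bounds (43, +inf): OK
No violation found at any node.
Result: Valid BST


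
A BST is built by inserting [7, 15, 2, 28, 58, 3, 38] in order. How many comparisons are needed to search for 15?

Search path for 15: 7 -> 15
Found: True
Comparisons: 2


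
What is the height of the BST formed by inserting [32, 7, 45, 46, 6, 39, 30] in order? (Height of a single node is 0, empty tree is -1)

Insertion order: [32, 7, 45, 46, 6, 39, 30]
Tree (level-order array): [32, 7, 45, 6, 30, 39, 46]
Compute height bottom-up (empty subtree = -1):
  height(6) = 1 + max(-1, -1) = 0
  height(30) = 1 + max(-1, -1) = 0
  height(7) = 1 + max(0, 0) = 1
  height(39) = 1 + max(-1, -1) = 0
  height(46) = 1 + max(-1, -1) = 0
  height(45) = 1 + max(0, 0) = 1
  height(32) = 1 + max(1, 1) = 2
Height = 2


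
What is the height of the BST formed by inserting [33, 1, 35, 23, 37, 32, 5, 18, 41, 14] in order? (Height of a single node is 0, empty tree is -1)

Insertion order: [33, 1, 35, 23, 37, 32, 5, 18, 41, 14]
Tree (level-order array): [33, 1, 35, None, 23, None, 37, 5, 32, None, 41, None, 18, None, None, None, None, 14]
Compute height bottom-up (empty subtree = -1):
  height(14) = 1 + max(-1, -1) = 0
  height(18) = 1 + max(0, -1) = 1
  height(5) = 1 + max(-1, 1) = 2
  height(32) = 1 + max(-1, -1) = 0
  height(23) = 1 + max(2, 0) = 3
  height(1) = 1 + max(-1, 3) = 4
  height(41) = 1 + max(-1, -1) = 0
  height(37) = 1 + max(-1, 0) = 1
  height(35) = 1 + max(-1, 1) = 2
  height(33) = 1 + max(4, 2) = 5
Height = 5


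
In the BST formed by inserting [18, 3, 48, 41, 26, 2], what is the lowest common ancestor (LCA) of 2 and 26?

Tree insertion order: [18, 3, 48, 41, 26, 2]
Tree (level-order array): [18, 3, 48, 2, None, 41, None, None, None, 26]
In a BST, the LCA of p=2, q=26 is the first node v on the
root-to-leaf path with p <= v <= q (go left if both < v, right if both > v).
Walk from root:
  at 18: 2 <= 18 <= 26, this is the LCA
LCA = 18


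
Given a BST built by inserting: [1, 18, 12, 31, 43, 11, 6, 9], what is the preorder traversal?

Tree insertion order: [1, 18, 12, 31, 43, 11, 6, 9]
Tree (level-order array): [1, None, 18, 12, 31, 11, None, None, 43, 6, None, None, None, None, 9]
Preorder traversal: [1, 18, 12, 11, 6, 9, 31, 43]


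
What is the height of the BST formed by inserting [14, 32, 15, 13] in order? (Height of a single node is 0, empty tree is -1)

Insertion order: [14, 32, 15, 13]
Tree (level-order array): [14, 13, 32, None, None, 15]
Compute height bottom-up (empty subtree = -1):
  height(13) = 1 + max(-1, -1) = 0
  height(15) = 1 + max(-1, -1) = 0
  height(32) = 1 + max(0, -1) = 1
  height(14) = 1 + max(0, 1) = 2
Height = 2


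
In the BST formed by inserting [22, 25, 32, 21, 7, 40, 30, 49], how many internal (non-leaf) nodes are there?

Tree built from: [22, 25, 32, 21, 7, 40, 30, 49]
Tree (level-order array): [22, 21, 25, 7, None, None, 32, None, None, 30, 40, None, None, None, 49]
Rule: An internal node has at least one child.
Per-node child counts:
  node 22: 2 child(ren)
  node 21: 1 child(ren)
  node 7: 0 child(ren)
  node 25: 1 child(ren)
  node 32: 2 child(ren)
  node 30: 0 child(ren)
  node 40: 1 child(ren)
  node 49: 0 child(ren)
Matching nodes: [22, 21, 25, 32, 40]
Count of internal (non-leaf) nodes: 5


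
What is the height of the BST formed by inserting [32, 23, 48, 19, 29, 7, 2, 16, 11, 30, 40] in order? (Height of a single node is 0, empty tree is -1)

Insertion order: [32, 23, 48, 19, 29, 7, 2, 16, 11, 30, 40]
Tree (level-order array): [32, 23, 48, 19, 29, 40, None, 7, None, None, 30, None, None, 2, 16, None, None, None, None, 11]
Compute height bottom-up (empty subtree = -1):
  height(2) = 1 + max(-1, -1) = 0
  height(11) = 1 + max(-1, -1) = 0
  height(16) = 1 + max(0, -1) = 1
  height(7) = 1 + max(0, 1) = 2
  height(19) = 1 + max(2, -1) = 3
  height(30) = 1 + max(-1, -1) = 0
  height(29) = 1 + max(-1, 0) = 1
  height(23) = 1 + max(3, 1) = 4
  height(40) = 1 + max(-1, -1) = 0
  height(48) = 1 + max(0, -1) = 1
  height(32) = 1 + max(4, 1) = 5
Height = 5


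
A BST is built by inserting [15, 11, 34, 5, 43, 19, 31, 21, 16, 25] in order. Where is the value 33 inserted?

Starting tree (level order): [15, 11, 34, 5, None, 19, 43, None, None, 16, 31, None, None, None, None, 21, None, None, 25]
Insertion path: 15 -> 34 -> 19 -> 31
Result: insert 33 as right child of 31
Final tree (level order): [15, 11, 34, 5, None, 19, 43, None, None, 16, 31, None, None, None, None, 21, 33, None, 25]


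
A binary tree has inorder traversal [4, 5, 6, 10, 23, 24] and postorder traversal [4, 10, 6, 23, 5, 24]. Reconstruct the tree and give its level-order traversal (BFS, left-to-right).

Inorder:   [4, 5, 6, 10, 23, 24]
Postorder: [4, 10, 6, 23, 5, 24]
Algorithm: postorder visits root last, so walk postorder right-to-left;
each value is the root of the current inorder slice — split it at that
value, recurse on the right subtree first, then the left.
Recursive splits:
  root=24; inorder splits into left=[4, 5, 6, 10, 23], right=[]
  root=5; inorder splits into left=[4], right=[6, 10, 23]
  root=23; inorder splits into left=[6, 10], right=[]
  root=6; inorder splits into left=[], right=[10]
  root=10; inorder splits into left=[], right=[]
  root=4; inorder splits into left=[], right=[]
Reconstructed level-order: [24, 5, 4, 23, 6, 10]


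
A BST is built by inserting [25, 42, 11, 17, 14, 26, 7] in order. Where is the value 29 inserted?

Starting tree (level order): [25, 11, 42, 7, 17, 26, None, None, None, 14]
Insertion path: 25 -> 42 -> 26
Result: insert 29 as right child of 26
Final tree (level order): [25, 11, 42, 7, 17, 26, None, None, None, 14, None, None, 29]


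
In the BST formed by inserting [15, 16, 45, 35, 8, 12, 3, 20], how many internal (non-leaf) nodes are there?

Tree built from: [15, 16, 45, 35, 8, 12, 3, 20]
Tree (level-order array): [15, 8, 16, 3, 12, None, 45, None, None, None, None, 35, None, 20]
Rule: An internal node has at least one child.
Per-node child counts:
  node 15: 2 child(ren)
  node 8: 2 child(ren)
  node 3: 0 child(ren)
  node 12: 0 child(ren)
  node 16: 1 child(ren)
  node 45: 1 child(ren)
  node 35: 1 child(ren)
  node 20: 0 child(ren)
Matching nodes: [15, 8, 16, 45, 35]
Count of internal (non-leaf) nodes: 5


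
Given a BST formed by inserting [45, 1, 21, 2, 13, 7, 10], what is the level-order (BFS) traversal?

Tree insertion order: [45, 1, 21, 2, 13, 7, 10]
Tree (level-order array): [45, 1, None, None, 21, 2, None, None, 13, 7, None, None, 10]
BFS from the root, enqueuing left then right child of each popped node:
  queue [45] -> pop 45, enqueue [1], visited so far: [45]
  queue [1] -> pop 1, enqueue [21], visited so far: [45, 1]
  queue [21] -> pop 21, enqueue [2], visited so far: [45, 1, 21]
  queue [2] -> pop 2, enqueue [13], visited so far: [45, 1, 21, 2]
  queue [13] -> pop 13, enqueue [7], visited so far: [45, 1, 21, 2, 13]
  queue [7] -> pop 7, enqueue [10], visited so far: [45, 1, 21, 2, 13, 7]
  queue [10] -> pop 10, enqueue [none], visited so far: [45, 1, 21, 2, 13, 7, 10]
Result: [45, 1, 21, 2, 13, 7, 10]


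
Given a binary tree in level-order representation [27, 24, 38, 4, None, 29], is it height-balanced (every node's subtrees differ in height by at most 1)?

Tree (level-order array): [27, 24, 38, 4, None, 29]
Definition: a tree is height-balanced if, at every node, |h(left) - h(right)| <= 1 (empty subtree has height -1).
Bottom-up per-node check:
  node 4: h_left=-1, h_right=-1, diff=0 [OK], height=0
  node 24: h_left=0, h_right=-1, diff=1 [OK], height=1
  node 29: h_left=-1, h_right=-1, diff=0 [OK], height=0
  node 38: h_left=0, h_right=-1, diff=1 [OK], height=1
  node 27: h_left=1, h_right=1, diff=0 [OK], height=2
All nodes satisfy the balance condition.
Result: Balanced


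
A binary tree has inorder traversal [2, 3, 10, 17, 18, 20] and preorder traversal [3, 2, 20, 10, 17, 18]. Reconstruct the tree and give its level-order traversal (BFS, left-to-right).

Inorder:  [2, 3, 10, 17, 18, 20]
Preorder: [3, 2, 20, 10, 17, 18]
Algorithm: preorder visits root first, so consume preorder in order;
for each root, split the current inorder slice at that value into
left-subtree inorder and right-subtree inorder, then recurse.
Recursive splits:
  root=3; inorder splits into left=[2], right=[10, 17, 18, 20]
  root=2; inorder splits into left=[], right=[]
  root=20; inorder splits into left=[10, 17, 18], right=[]
  root=10; inorder splits into left=[], right=[17, 18]
  root=17; inorder splits into left=[], right=[18]
  root=18; inorder splits into left=[], right=[]
Reconstructed level-order: [3, 2, 20, 10, 17, 18]


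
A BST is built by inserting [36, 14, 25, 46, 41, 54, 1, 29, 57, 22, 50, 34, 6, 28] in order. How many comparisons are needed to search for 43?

Search path for 43: 36 -> 46 -> 41
Found: False
Comparisons: 3


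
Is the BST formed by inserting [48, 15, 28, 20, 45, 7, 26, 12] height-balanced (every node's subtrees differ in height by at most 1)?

Tree (level-order array): [48, 15, None, 7, 28, None, 12, 20, 45, None, None, None, 26]
Definition: a tree is height-balanced if, at every node, |h(left) - h(right)| <= 1 (empty subtree has height -1).
Bottom-up per-node check:
  node 12: h_left=-1, h_right=-1, diff=0 [OK], height=0
  node 7: h_left=-1, h_right=0, diff=1 [OK], height=1
  node 26: h_left=-1, h_right=-1, diff=0 [OK], height=0
  node 20: h_left=-1, h_right=0, diff=1 [OK], height=1
  node 45: h_left=-1, h_right=-1, diff=0 [OK], height=0
  node 28: h_left=1, h_right=0, diff=1 [OK], height=2
  node 15: h_left=1, h_right=2, diff=1 [OK], height=3
  node 48: h_left=3, h_right=-1, diff=4 [FAIL (|3--1|=4 > 1)], height=4
Node 48 violates the condition: |3 - -1| = 4 > 1.
Result: Not balanced


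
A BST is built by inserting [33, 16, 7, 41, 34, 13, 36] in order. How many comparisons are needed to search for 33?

Search path for 33: 33
Found: True
Comparisons: 1


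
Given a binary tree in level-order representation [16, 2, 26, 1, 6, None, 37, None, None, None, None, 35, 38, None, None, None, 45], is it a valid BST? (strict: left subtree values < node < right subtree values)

Level-order array: [16, 2, 26, 1, 6, None, 37, None, None, None, None, 35, 38, None, None, None, 45]
Validate using subtree bounds (lo, hi): at each node, require lo < value < hi,
then recurse left with hi=value and right with lo=value.
Preorder trace (stopping at first violation):
  at node 16 with bounds (-inf, +inf): OK
  at node 2 with bounds (-inf, 16): OK
  at node 1 with bounds (-inf, 2): OK
  at node 6 with bounds (2, 16): OK
  at node 26 with bounds (16, +inf): OK
  at node 37 with bounds (26, +inf): OK
  at node 35 with bounds (26, 37): OK
  at node 38 with bounds (37, +inf): OK
  at node 45 with bounds (38, +inf): OK
No violation found at any node.
Result: Valid BST


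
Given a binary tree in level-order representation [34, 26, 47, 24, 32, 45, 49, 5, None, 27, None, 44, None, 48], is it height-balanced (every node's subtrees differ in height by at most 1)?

Tree (level-order array): [34, 26, 47, 24, 32, 45, 49, 5, None, 27, None, 44, None, 48]
Definition: a tree is height-balanced if, at every node, |h(left) - h(right)| <= 1 (empty subtree has height -1).
Bottom-up per-node check:
  node 5: h_left=-1, h_right=-1, diff=0 [OK], height=0
  node 24: h_left=0, h_right=-1, diff=1 [OK], height=1
  node 27: h_left=-1, h_right=-1, diff=0 [OK], height=0
  node 32: h_left=0, h_right=-1, diff=1 [OK], height=1
  node 26: h_left=1, h_right=1, diff=0 [OK], height=2
  node 44: h_left=-1, h_right=-1, diff=0 [OK], height=0
  node 45: h_left=0, h_right=-1, diff=1 [OK], height=1
  node 48: h_left=-1, h_right=-1, diff=0 [OK], height=0
  node 49: h_left=0, h_right=-1, diff=1 [OK], height=1
  node 47: h_left=1, h_right=1, diff=0 [OK], height=2
  node 34: h_left=2, h_right=2, diff=0 [OK], height=3
All nodes satisfy the balance condition.
Result: Balanced


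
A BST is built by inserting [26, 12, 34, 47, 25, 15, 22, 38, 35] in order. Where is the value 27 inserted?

Starting tree (level order): [26, 12, 34, None, 25, None, 47, 15, None, 38, None, None, 22, 35]
Insertion path: 26 -> 34
Result: insert 27 as left child of 34
Final tree (level order): [26, 12, 34, None, 25, 27, 47, 15, None, None, None, 38, None, None, 22, 35]


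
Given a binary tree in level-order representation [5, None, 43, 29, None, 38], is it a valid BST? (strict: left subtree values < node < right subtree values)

Level-order array: [5, None, 43, 29, None, 38]
Validate using subtree bounds (lo, hi): at each node, require lo < value < hi,
then recurse left with hi=value and right with lo=value.
Preorder trace (stopping at first violation):
  at node 5 with bounds (-inf, +inf): OK
  at node 43 with bounds (5, +inf): OK
  at node 29 with bounds (5, 43): OK
  at node 38 with bounds (5, 29): VIOLATION
Node 38 violates its bound: not (5 < 38 < 29).
Result: Not a valid BST


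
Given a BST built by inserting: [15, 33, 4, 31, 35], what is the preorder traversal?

Tree insertion order: [15, 33, 4, 31, 35]
Tree (level-order array): [15, 4, 33, None, None, 31, 35]
Preorder traversal: [15, 4, 33, 31, 35]


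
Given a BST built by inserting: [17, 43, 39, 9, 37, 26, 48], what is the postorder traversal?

Tree insertion order: [17, 43, 39, 9, 37, 26, 48]
Tree (level-order array): [17, 9, 43, None, None, 39, 48, 37, None, None, None, 26]
Postorder traversal: [9, 26, 37, 39, 48, 43, 17]


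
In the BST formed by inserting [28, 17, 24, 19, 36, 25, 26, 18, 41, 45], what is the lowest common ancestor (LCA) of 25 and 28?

Tree insertion order: [28, 17, 24, 19, 36, 25, 26, 18, 41, 45]
Tree (level-order array): [28, 17, 36, None, 24, None, 41, 19, 25, None, 45, 18, None, None, 26]
In a BST, the LCA of p=25, q=28 is the first node v on the
root-to-leaf path with p <= v <= q (go left if both < v, right if both > v).
Walk from root:
  at 28: 25 <= 28 <= 28, this is the LCA
LCA = 28


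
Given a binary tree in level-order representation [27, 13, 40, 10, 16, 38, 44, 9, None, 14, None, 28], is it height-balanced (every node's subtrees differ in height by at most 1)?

Tree (level-order array): [27, 13, 40, 10, 16, 38, 44, 9, None, 14, None, 28]
Definition: a tree is height-balanced if, at every node, |h(left) - h(right)| <= 1 (empty subtree has height -1).
Bottom-up per-node check:
  node 9: h_left=-1, h_right=-1, diff=0 [OK], height=0
  node 10: h_left=0, h_right=-1, diff=1 [OK], height=1
  node 14: h_left=-1, h_right=-1, diff=0 [OK], height=0
  node 16: h_left=0, h_right=-1, diff=1 [OK], height=1
  node 13: h_left=1, h_right=1, diff=0 [OK], height=2
  node 28: h_left=-1, h_right=-1, diff=0 [OK], height=0
  node 38: h_left=0, h_right=-1, diff=1 [OK], height=1
  node 44: h_left=-1, h_right=-1, diff=0 [OK], height=0
  node 40: h_left=1, h_right=0, diff=1 [OK], height=2
  node 27: h_left=2, h_right=2, diff=0 [OK], height=3
All nodes satisfy the balance condition.
Result: Balanced


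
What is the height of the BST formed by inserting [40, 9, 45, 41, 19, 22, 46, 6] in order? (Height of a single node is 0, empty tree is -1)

Insertion order: [40, 9, 45, 41, 19, 22, 46, 6]
Tree (level-order array): [40, 9, 45, 6, 19, 41, 46, None, None, None, 22]
Compute height bottom-up (empty subtree = -1):
  height(6) = 1 + max(-1, -1) = 0
  height(22) = 1 + max(-1, -1) = 0
  height(19) = 1 + max(-1, 0) = 1
  height(9) = 1 + max(0, 1) = 2
  height(41) = 1 + max(-1, -1) = 0
  height(46) = 1 + max(-1, -1) = 0
  height(45) = 1 + max(0, 0) = 1
  height(40) = 1 + max(2, 1) = 3
Height = 3


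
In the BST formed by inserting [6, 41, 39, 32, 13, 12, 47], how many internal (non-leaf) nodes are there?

Tree built from: [6, 41, 39, 32, 13, 12, 47]
Tree (level-order array): [6, None, 41, 39, 47, 32, None, None, None, 13, None, 12]
Rule: An internal node has at least one child.
Per-node child counts:
  node 6: 1 child(ren)
  node 41: 2 child(ren)
  node 39: 1 child(ren)
  node 32: 1 child(ren)
  node 13: 1 child(ren)
  node 12: 0 child(ren)
  node 47: 0 child(ren)
Matching nodes: [6, 41, 39, 32, 13]
Count of internal (non-leaf) nodes: 5


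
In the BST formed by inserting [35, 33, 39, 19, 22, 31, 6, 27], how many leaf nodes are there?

Tree built from: [35, 33, 39, 19, 22, 31, 6, 27]
Tree (level-order array): [35, 33, 39, 19, None, None, None, 6, 22, None, None, None, 31, 27]
Rule: A leaf has 0 children.
Per-node child counts:
  node 35: 2 child(ren)
  node 33: 1 child(ren)
  node 19: 2 child(ren)
  node 6: 0 child(ren)
  node 22: 1 child(ren)
  node 31: 1 child(ren)
  node 27: 0 child(ren)
  node 39: 0 child(ren)
Matching nodes: [6, 27, 39]
Count of leaf nodes: 3
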